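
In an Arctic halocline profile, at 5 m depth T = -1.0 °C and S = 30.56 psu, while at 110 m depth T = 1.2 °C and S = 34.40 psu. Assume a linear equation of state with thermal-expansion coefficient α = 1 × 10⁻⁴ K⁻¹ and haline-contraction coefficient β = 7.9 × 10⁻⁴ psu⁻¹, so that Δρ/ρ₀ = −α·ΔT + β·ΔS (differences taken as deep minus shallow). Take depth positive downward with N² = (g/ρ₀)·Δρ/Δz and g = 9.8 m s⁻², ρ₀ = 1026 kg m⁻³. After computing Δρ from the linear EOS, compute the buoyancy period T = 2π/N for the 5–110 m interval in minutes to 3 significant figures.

ΔT = +2.2 K, ΔS = +3.84 psu (deep − shallow).
Δρ/ρ₀ = −αΔT + βΔS = -2.20 × 10⁻⁴ + 3.0336 × 10⁻³ = 2.8136 × 10⁻³, so Δρ ≈ 2.887 kg m⁻³.
N² = (g/ρ₀)·Δρ/Δz = g·(Δρ/ρ₀)/Δz = 9.8 × 2.8136 × 10⁻³ / 105 = 2.6260 × 10⁻⁴ s⁻².
N = √(2.6260 × 10⁻⁴) = 0.016205 rad s⁻¹ → T = 2π/N = 387.73 s = 6.4622 min ≈ 6.46 min.

6.46 min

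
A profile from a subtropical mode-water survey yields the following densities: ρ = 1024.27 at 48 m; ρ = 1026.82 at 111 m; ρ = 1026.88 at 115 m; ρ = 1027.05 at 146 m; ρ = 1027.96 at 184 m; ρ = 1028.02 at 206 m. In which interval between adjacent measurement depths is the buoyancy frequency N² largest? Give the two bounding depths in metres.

Compute the density gradient over each adjacent pair:
  48–111 m: Δρ/Δz = 2.55/63 = 0.040 kg m⁻⁴
  111–115 m: Δρ/Δz = 0.06/4 = 0.015 kg m⁻⁴
  115–146 m: Δρ/Δz = 0.17/31 = 5.5 × 10⁻³ kg m⁻⁴
  146–184 m: Δρ/Δz = 0.91/38 = 0.024 kg m⁻⁴
  184–206 m: Δρ/Δz = 0.06/22 = 2.7 × 10⁻³ kg m⁻⁴
The largest gradient is in the 48–111 m interval — the pycnocline.

48–111 m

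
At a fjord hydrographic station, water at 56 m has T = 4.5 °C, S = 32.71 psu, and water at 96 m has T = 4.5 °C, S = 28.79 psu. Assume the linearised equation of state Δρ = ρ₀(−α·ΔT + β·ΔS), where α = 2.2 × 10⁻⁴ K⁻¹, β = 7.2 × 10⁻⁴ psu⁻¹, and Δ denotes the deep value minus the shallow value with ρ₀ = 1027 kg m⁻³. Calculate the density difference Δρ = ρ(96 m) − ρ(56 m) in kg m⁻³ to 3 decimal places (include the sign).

-2.899 kg m⁻³

ΔT = +0.0 K, ΔS = -3.92 psu (deep − shallow).
Δρ/ρ₀ = −(2.2 × 10⁻⁴)(+0.0) + (7.2 × 10⁻⁴)(-3.92) = -2.8224 × 10⁻³.
Δρ = 1027 × (-2.8224 × 10⁻³) = -2.899 kg m⁻³.
Negative Δρ: lighter below, statically unstable.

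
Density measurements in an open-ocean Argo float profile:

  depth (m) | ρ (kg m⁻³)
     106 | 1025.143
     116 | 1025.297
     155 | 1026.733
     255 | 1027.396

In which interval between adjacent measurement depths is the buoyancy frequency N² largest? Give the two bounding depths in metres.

116–155 m

Compute the density gradient over each adjacent pair:
  106–116 m: Δρ/Δz = 0.154/10 = 0.015 kg m⁻⁴
  116–155 m: Δρ/Δz = 1.436/39 = 0.037 kg m⁻⁴
  155–255 m: Δρ/Δz = 0.663/100 = 6.6 × 10⁻³ kg m⁻⁴
The largest gradient is in the 116–155 m interval — the pycnocline.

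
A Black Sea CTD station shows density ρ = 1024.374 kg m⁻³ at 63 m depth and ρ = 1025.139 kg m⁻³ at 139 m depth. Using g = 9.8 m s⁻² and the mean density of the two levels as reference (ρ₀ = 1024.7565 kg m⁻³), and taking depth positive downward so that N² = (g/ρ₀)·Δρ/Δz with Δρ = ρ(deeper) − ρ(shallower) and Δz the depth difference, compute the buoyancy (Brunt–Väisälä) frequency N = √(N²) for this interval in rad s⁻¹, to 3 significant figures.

Δρ = 1025.139 − 1024.374 = 0.765 kg m⁻³ over Δz = 139 − 63 = 76 m.
N² = (9.8/1024.7565) × (0.765/76) = 9.6262 × 10⁻⁵ s⁻².
N = √(9.6262 × 10⁻⁵) = 9.8113 × 10⁻³ rad s⁻¹ ≈ 9.81 × 10⁻³ rad s⁻¹.

9.81 × 10⁻³ rad s⁻¹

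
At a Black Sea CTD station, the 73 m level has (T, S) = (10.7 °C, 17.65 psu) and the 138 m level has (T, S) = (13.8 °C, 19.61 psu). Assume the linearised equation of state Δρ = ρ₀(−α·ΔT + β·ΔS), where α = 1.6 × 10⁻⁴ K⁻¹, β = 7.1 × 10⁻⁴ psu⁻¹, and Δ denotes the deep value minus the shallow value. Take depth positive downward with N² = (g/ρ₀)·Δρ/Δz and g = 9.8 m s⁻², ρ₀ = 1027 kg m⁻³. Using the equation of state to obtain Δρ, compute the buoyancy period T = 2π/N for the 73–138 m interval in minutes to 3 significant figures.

ΔT = +3.1 K, ΔS = +1.96 psu (deep − shallow).
Δρ/ρ₀ = −αΔT + βΔS = -4.96 × 10⁻⁴ + 1.3916 × 10⁻³ = 8.956 × 10⁻⁴, so Δρ ≈ 0.9198 kg m⁻³.
N² = (g/ρ₀)·Δρ/Δz = g·(Δρ/ρ₀)/Δz = 9.8 × 8.956 × 10⁻⁴ / 65 = 1.3503 × 10⁻⁴ s⁻².
N = √(1.3503 × 10⁻⁴) = 0.011620 rad s⁻¹ → T = 2π/N = 540.72 s = 9.0120 min ≈ 9.01 min.

9.01 min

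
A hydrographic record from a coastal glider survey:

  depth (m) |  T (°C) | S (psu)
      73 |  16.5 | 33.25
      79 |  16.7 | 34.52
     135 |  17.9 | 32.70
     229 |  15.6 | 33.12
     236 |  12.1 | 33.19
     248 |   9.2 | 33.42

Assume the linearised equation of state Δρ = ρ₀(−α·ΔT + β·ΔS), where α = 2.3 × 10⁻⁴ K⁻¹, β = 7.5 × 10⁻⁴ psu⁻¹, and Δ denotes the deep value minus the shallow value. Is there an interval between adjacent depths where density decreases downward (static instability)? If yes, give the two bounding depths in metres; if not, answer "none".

79–135 m

Evaluate Δρ/ρ₀ = −αΔT + βΔS across each adjacent pair:
  73–79 m: −αΔT+βΔS = −(2.3 × 10⁻⁴)(+0.2)+(7.5 × 10⁻⁴)(+1.27) = 9.1 × 10⁻⁴ → stable
  79–135 m: −αΔT+βΔS = −(2.3 × 10⁻⁴)(+1.2)+(7.5 × 10⁻⁴)(-1.82) = -1.6 × 10⁻³ → UNSTABLE
  135–229 m: −αΔT+βΔS = −(2.3 × 10⁻⁴)(-2.3)+(7.5 × 10⁻⁴)(+0.42) = 8.4 × 10⁻⁴ → stable
  229–236 m: −αΔT+βΔS = −(2.3 × 10⁻⁴)(-3.5)+(7.5 × 10⁻⁴)(+0.07) = 8.6 × 10⁻⁴ → stable
  236–248 m: −αΔT+βΔS = −(2.3 × 10⁻⁴)(-2.9)+(7.5 × 10⁻⁴)(+0.23) = 8.4 × 10⁻⁴ → stable
The 79–135 m interval has Δρ < 0: lighter water underlies denser water.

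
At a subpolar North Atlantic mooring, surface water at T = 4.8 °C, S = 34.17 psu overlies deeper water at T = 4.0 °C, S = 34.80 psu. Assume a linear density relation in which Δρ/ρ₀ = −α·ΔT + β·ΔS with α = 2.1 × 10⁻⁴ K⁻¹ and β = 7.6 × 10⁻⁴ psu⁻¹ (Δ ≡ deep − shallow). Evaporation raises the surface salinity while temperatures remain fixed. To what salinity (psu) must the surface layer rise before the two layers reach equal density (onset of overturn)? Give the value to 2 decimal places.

35.02 psu

Neutral buoyancy requires −α(T_deep − T_surf) + β(S_deep − S_surf′) = 0.
S_surf′ = S_deep − (α/β)·ΔT = 34.80 − (2.1 × 10⁻⁴/7.6 × 10⁻⁴)·(-0.8) = 35.0211 psu.
Increase required: 35.0211 − 34.17 = 0.8511 psu.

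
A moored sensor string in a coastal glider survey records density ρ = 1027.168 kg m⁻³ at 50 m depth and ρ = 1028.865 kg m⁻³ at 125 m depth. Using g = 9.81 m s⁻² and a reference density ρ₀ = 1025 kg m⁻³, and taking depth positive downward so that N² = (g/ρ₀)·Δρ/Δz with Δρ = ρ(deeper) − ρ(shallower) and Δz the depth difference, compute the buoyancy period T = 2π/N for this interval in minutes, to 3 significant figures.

7.12 min

Δρ = 1028.865 − 1027.168 = 1.697 kg m⁻³ over Δz = 125 − 50 = 75 m.
N² = (9.81/1025) × (1.697/75) = 2.1655 × 10⁻⁴ s⁻².
N = √(2.1655 × 10⁻⁴) = 0.014716 rad s⁻¹, so T = 2π/N = 426.96 s = 7.1160 min ≈ 7.12 min.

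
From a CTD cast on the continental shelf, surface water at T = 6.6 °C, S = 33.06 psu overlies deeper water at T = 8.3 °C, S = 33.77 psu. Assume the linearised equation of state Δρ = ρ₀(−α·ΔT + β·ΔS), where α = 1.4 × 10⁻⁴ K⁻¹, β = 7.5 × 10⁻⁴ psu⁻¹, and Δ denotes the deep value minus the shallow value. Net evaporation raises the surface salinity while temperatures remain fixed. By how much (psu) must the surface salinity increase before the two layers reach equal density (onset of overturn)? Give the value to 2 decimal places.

Neutral buoyancy requires −α(T_deep − T_surf) + β(S_deep − S_surf′) = 0.
S_surf′ = S_deep − (α/β)·ΔT = 33.77 − (1.4 × 10⁻⁴/7.5 × 10⁻⁴)·(+1.7) = 33.4527 psu.
Increase required: 33.4527 − 33.06 = 0.3927 psu.

0.39 psu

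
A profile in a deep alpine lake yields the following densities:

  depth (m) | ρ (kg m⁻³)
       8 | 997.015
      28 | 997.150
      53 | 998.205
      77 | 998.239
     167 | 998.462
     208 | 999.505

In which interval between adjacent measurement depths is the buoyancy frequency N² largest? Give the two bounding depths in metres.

Compute the density gradient over each adjacent pair:
  8–28 m: Δρ/Δz = 0.135/20 = 6.8 × 10⁻³ kg m⁻⁴
  28–53 m: Δρ/Δz = 1.055/25 = 0.042 kg m⁻⁴
  53–77 m: Δρ/Δz = 0.034/24 = 1.4 × 10⁻³ kg m⁻⁴
  77–167 m: Δρ/Δz = 0.223/90 = 2.5 × 10⁻³ kg m⁻⁴
  167–208 m: Δρ/Δz = 1.043/41 = 0.025 kg m⁻⁴
The largest gradient is in the 28–53 m interval — the pycnocline.

28–53 m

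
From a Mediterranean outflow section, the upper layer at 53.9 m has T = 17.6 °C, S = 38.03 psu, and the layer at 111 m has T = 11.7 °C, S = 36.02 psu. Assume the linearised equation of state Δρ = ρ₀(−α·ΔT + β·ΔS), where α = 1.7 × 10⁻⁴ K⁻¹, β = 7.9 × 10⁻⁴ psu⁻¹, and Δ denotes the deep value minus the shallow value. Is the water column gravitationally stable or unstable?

ΔT = 11.7 − 17.6 = -5.9 K and ΔS = 36.02 − 38.03 = -2.01 psu (deep − shallow).
−αΔT = 1.003 × 10⁻³; βΔS = -1.5879 × 10⁻³; sum Δρ/ρ₀ = -5.849 × 10⁻⁴.
Δρ/ρ₀ < 0, so Δρ < 0: deeper water is lighter → statically unstable; the column would overturn.

unstable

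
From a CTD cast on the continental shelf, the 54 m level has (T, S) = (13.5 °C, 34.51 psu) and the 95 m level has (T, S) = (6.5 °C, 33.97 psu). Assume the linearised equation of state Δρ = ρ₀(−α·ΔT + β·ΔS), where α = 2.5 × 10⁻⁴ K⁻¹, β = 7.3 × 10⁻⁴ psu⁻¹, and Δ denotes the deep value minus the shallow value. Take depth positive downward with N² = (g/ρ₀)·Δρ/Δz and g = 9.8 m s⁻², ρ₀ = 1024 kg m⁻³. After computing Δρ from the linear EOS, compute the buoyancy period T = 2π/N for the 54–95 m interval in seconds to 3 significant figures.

349 s

ΔT = -7.0 K, ΔS = -0.54 psu (deep − shallow).
Δρ/ρ₀ = −αΔT + βΔS = 1.75 × 10⁻³ − 3.942 × 10⁻⁴ = 1.3558 × 10⁻³, so Δρ ≈ 1.388 kg m⁻³.
N² = (g/ρ₀)·Δρ/Δz = g·(Δρ/ρ₀)/Δz = 9.8 × 1.3558 × 10⁻³ / 41 = 3.2407 × 10⁻⁴ s⁻².
N = √(3.2407 × 10⁻⁴) = 0.018002 rad s⁻¹ → T = 2π/N = 349.03 s ≈ 349 s.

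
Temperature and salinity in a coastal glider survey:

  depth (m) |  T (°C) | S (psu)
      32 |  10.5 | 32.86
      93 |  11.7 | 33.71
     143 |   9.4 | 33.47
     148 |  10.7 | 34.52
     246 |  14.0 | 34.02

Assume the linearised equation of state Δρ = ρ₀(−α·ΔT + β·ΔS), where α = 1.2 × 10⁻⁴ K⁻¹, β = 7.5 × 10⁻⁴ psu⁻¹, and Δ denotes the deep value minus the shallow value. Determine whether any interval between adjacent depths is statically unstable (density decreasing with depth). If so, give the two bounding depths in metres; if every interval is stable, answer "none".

Evaluate Δρ/ρ₀ = −αΔT + βΔS across each adjacent pair:
  32–93 m: −αΔT+βΔS = −(1.2 × 10⁻⁴)(+1.2)+(7.5 × 10⁻⁴)(+0.85) = 4.9 × 10⁻⁴ → stable
  93–143 m: −αΔT+βΔS = −(1.2 × 10⁻⁴)(-2.3)+(7.5 × 10⁻⁴)(-0.24) = 9.6 × 10⁻⁵ → stable
  143–148 m: −αΔT+βΔS = −(1.2 × 10⁻⁴)(+1.3)+(7.5 × 10⁻⁴)(+1.05) = 6.3 × 10⁻⁴ → stable
  148–246 m: −αΔT+βΔS = −(1.2 × 10⁻⁴)(+3.3)+(7.5 × 10⁻⁴)(-0.50) = -7.7 × 10⁻⁴ → UNSTABLE
The 148–246 m interval has Δρ < 0: lighter water underlies denser water.

148–246 m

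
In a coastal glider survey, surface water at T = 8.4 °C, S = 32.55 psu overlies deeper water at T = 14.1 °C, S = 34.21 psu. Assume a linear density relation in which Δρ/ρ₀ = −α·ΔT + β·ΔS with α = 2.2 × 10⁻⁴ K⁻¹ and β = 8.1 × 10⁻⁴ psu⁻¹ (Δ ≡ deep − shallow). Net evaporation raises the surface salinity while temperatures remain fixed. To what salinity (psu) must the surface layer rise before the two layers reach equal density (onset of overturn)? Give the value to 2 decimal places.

32.66 psu

Neutral buoyancy requires −α(T_deep − T_surf) + β(S_deep − S_surf′) = 0.
S_surf′ = S_deep − (α/β)·ΔT = 34.21 − (2.2 × 10⁻⁴/8.1 × 10⁻⁴)·(+5.7) = 32.6619 psu.
Increase required: 32.6619 − 32.55 = 0.1119 psu.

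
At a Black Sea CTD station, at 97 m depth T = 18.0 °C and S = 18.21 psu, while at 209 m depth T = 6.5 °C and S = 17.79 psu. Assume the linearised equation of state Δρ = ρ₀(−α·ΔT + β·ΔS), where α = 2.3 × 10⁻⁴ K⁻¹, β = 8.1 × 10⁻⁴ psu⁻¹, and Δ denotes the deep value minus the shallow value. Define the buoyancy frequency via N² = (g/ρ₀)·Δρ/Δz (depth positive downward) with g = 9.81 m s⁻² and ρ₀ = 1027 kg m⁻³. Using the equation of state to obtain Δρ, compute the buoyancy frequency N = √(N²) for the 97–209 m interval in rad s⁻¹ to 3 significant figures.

0.0142 rad s⁻¹

ΔT = -11.5 K, ΔS = -0.42 psu (deep − shallow).
Δρ/ρ₀ = −αΔT + βΔS = 2.645 × 10⁻³ − 3.402 × 10⁻⁴ = 2.3048 × 10⁻³, so Δρ ≈ 2.367 kg m⁻³.
N² = (g/ρ₀)·Δρ/Δz = g·(Δρ/ρ₀)/Δz = 9.81 × 2.3048 × 10⁻³ / 112 = 2.0188 × 10⁻⁴ s⁻².
N = √(2.0188 × 10⁻⁴) = 0.014208 rad s⁻¹ ≈ 0.0142 rad s⁻¹.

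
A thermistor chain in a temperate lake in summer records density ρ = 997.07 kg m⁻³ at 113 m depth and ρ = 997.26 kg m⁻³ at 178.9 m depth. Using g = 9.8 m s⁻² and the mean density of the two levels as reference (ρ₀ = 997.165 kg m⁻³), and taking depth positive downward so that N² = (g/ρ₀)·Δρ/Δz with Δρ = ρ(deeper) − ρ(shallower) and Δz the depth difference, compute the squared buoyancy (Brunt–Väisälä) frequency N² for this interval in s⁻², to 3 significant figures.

Δρ = 997.26 − 997.07 = 0.19 kg m⁻³ over Δz = 178.9 − 113 = 65.9 m.
N² = (9.8/997.165) × (0.19/65.9) = 2.8335 × 10⁻⁵ s⁻² ≈ 2.83 × 10⁻⁵ s⁻².
A positive N² confirms static stability across the interval.

2.83 × 10⁻⁵ s⁻²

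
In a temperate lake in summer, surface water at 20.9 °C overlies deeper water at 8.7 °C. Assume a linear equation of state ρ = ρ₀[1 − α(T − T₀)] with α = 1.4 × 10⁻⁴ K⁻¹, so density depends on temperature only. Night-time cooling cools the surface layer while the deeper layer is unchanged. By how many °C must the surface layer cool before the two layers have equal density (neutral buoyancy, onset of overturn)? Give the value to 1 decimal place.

With temperature the only control, equal density requires T_surf′ = T_deep.
T_surf′ = 8.7 °C.
Cooling required: 20.9 − 8.7 = 12.2 °C.

12.2 °C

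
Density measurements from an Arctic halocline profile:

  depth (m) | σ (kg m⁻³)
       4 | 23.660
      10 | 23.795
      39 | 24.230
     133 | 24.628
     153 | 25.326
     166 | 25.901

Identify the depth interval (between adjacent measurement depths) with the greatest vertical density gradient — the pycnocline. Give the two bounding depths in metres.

153–166 m

Compute the density gradient over each adjacent pair:
  4–10 m: Δρ/Δz = 0.135/6 = 0.023 kg m⁻⁴
  10–39 m: Δρ/Δz = 0.435/29 = 0.015 kg m⁻⁴
  39–133 m: Δρ/Δz = 0.398/94 = 4.2 × 10⁻³ kg m⁻⁴
  133–153 m: Δρ/Δz = 0.698/20 = 0.035 kg m⁻⁴
  153–166 m: Δρ/Δz = 0.575/13 = 0.044 kg m⁻⁴
The largest gradient is in the 153–166 m interval — the pycnocline.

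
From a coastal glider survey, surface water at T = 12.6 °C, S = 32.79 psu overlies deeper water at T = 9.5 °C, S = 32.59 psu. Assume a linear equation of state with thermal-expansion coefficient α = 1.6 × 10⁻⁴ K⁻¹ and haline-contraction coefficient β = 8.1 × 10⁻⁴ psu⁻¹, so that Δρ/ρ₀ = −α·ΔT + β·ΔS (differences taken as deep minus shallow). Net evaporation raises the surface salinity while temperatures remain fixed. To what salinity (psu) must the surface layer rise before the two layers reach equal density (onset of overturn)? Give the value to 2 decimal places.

33.20 psu

Neutral buoyancy requires −α(T_deep − T_surf) + β(S_deep − S_surf′) = 0.
S_surf′ = S_deep − (α/β)·ΔT = 32.59 − (1.6 × 10⁻⁴/8.1 × 10⁻⁴)·(-3.1) = 33.2023 psu.
Increase required: 33.2023 − 32.79 = 0.4123 psu.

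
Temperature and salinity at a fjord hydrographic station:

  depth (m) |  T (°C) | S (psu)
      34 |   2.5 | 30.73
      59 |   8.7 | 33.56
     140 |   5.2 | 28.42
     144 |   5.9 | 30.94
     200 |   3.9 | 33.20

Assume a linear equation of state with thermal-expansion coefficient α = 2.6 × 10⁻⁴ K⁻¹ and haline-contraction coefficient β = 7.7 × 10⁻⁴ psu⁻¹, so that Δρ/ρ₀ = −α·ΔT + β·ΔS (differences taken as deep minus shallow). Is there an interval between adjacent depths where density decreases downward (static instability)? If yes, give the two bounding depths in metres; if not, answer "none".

Evaluate Δρ/ρ₀ = −αΔT + βΔS across each adjacent pair:
  34–59 m: −αΔT+βΔS = −(2.6 × 10⁻⁴)(+6.2)+(7.7 × 10⁻⁴)(+2.83) = 5.7 × 10⁻⁴ → stable
  59–140 m: −αΔT+βΔS = −(2.6 × 10⁻⁴)(-3.5)+(7.7 × 10⁻⁴)(-5.14) = -3.0 × 10⁻³ → UNSTABLE
  140–144 m: −αΔT+βΔS = −(2.6 × 10⁻⁴)(+0.7)+(7.7 × 10⁻⁴)(+2.52) = 1.8 × 10⁻³ → stable
  144–200 m: −αΔT+βΔS = −(2.6 × 10⁻⁴)(-2.0)+(7.7 × 10⁻⁴)(+2.26) = 2.3 × 10⁻³ → stable
The 59–140 m interval has Δρ < 0: lighter water underlies denser water.

59–140 m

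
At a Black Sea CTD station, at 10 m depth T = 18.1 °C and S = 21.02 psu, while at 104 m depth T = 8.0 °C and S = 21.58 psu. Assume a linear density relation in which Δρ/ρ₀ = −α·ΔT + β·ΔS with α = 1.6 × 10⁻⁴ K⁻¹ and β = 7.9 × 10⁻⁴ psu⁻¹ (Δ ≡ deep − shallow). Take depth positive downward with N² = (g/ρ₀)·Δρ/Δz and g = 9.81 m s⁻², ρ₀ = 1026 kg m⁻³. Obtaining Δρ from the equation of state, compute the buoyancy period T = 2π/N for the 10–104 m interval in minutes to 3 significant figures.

ΔT = -10.1 K, ΔS = +0.56 psu (deep − shallow).
Δρ/ρ₀ = −αΔT + βΔS = 1.616 × 10⁻³ + 4.424 × 10⁻⁴ = 2.0584 × 10⁻³, so Δρ ≈ 2.112 kg m⁻³.
N² = (g/ρ₀)·Δρ/Δz = g·(Δρ/ρ₀)/Δz = 9.81 × 2.0584 × 10⁻³ / 94 = 2.1482 × 10⁻⁴ s⁻².
N = √(2.1482 × 10⁻⁴) = 0.014657 rad s⁻¹ → T = 2π/N = 428.68 s = 7.1447 min ≈ 7.14 min.

7.14 min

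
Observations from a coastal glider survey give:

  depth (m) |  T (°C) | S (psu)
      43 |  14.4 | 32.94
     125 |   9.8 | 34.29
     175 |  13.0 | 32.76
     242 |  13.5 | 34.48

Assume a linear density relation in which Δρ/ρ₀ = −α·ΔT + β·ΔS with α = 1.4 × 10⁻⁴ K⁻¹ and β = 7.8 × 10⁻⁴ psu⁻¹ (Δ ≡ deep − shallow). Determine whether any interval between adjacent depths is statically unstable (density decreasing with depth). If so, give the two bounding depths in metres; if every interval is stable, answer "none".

125–175 m

Evaluate Δρ/ρ₀ = −αΔT + βΔS across each adjacent pair:
  43–125 m: −αΔT+βΔS = −(1.4 × 10⁻⁴)(-4.6)+(7.8 × 10⁻⁴)(+1.35) = 1.7 × 10⁻³ → stable
  125–175 m: −αΔT+βΔS = −(1.4 × 10⁻⁴)(+3.2)+(7.8 × 10⁻⁴)(-1.53) = -1.6 × 10⁻³ → UNSTABLE
  175–242 m: −αΔT+βΔS = −(1.4 × 10⁻⁴)(+0.5)+(7.8 × 10⁻⁴)(+1.72) = 1.3 × 10⁻³ → stable
The 125–175 m interval has Δρ < 0: lighter water underlies denser water.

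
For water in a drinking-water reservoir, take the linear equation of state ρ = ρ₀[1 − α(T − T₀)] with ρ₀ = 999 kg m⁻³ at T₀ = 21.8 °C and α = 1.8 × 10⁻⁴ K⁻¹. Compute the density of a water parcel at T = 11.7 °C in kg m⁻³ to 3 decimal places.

1000.816 kg m⁻³

T − T₀ = -10.1 K.
Bracket = 1 − α·(-10.1) = 1 + (1.818 × 10⁻³) = 1.0018180.
ρ = 999 × 1.0018180 = 1000.816 kg m⁻³.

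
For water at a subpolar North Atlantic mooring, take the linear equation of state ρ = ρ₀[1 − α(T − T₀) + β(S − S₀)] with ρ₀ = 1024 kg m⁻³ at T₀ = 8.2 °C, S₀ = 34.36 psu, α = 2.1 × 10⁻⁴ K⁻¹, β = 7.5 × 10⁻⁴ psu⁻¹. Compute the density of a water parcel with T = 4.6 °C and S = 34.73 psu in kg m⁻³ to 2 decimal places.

T − T₀ = -3.6 K, S − S₀ = +0.37 psu.
Bracket = 1 − α·(-3.6) + β·(+0.37) = 1 + (1.0335 × 10⁻³) = 1.0010335.
ρ = 1024 × 1.0010335 = 1025.06 kg m⁻³.

1025.06 kg m⁻³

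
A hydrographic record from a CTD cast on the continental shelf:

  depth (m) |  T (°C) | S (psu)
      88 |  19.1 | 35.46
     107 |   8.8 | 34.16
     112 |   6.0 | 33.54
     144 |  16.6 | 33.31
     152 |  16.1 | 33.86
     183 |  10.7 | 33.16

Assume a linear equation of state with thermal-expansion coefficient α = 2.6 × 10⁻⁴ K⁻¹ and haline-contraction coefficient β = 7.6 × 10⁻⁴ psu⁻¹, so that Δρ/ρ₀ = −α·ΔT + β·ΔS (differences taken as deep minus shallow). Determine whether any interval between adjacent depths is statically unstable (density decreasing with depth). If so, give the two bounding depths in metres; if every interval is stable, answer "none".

112–144 m

Evaluate Δρ/ρ₀ = −αΔT + βΔS across each adjacent pair:
  88–107 m: −αΔT+βΔS = −(2.6 × 10⁻⁴)(-10.3)+(7.6 × 10⁻⁴)(-1.30) = 1.7 × 10⁻³ → stable
  107–112 m: −αΔT+βΔS = −(2.6 × 10⁻⁴)(-2.8)+(7.6 × 10⁻⁴)(-0.62) = 2.6 × 10⁻⁴ → stable
  112–144 m: −αΔT+βΔS = −(2.6 × 10⁻⁴)(+10.6)+(7.6 × 10⁻⁴)(-0.23) = -2.9 × 10⁻³ → UNSTABLE
  144–152 m: −αΔT+βΔS = −(2.6 × 10⁻⁴)(-0.5)+(7.6 × 10⁻⁴)(+0.55) = 5.5 × 10⁻⁴ → stable
  152–183 m: −αΔT+βΔS = −(2.6 × 10⁻⁴)(-5.4)+(7.6 × 10⁻⁴)(-0.70) = 8.7 × 10⁻⁴ → stable
The 112–144 m interval has Δρ < 0: lighter water underlies denser water.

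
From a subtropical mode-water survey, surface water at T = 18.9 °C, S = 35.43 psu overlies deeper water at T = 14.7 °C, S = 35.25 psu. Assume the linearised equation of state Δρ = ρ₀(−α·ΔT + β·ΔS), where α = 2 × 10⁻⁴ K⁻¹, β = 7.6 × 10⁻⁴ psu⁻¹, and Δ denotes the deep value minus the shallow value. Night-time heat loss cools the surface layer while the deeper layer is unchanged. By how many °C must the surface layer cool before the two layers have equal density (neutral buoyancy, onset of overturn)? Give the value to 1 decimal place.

Neutral buoyancy requires Δρ = 0, i.e. −α(T_deep − T_surf′) + β(S_deep − S_surf) = 0.
T_surf′ = T_deep − (β/α)·ΔS = 14.7 − (7.6 × 10⁻⁴/2 × 10⁻⁴)·(-0.18) = 15.384 °C.
Cooling required: 18.9 − (15.384) = 3.516 °C.

3.5 °C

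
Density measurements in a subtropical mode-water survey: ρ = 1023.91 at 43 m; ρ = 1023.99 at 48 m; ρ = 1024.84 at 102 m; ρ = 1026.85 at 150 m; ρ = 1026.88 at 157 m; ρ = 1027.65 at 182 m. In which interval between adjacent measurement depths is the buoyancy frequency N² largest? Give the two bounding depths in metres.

102–150 m

Compute the density gradient over each adjacent pair:
  43–48 m: Δρ/Δz = 0.08/5 = 0.016 kg m⁻⁴
  48–102 m: Δρ/Δz = 0.85/54 = 0.016 kg m⁻⁴
  102–150 m: Δρ/Δz = 2.01/48 = 0.042 kg m⁻⁴
  150–157 m: Δρ/Δz = 0.03/7 = 4.3 × 10⁻³ kg m⁻⁴
  157–182 m: Δρ/Δz = 0.77/25 = 0.031 kg m⁻⁴
The largest gradient is in the 102–150 m interval — the pycnocline.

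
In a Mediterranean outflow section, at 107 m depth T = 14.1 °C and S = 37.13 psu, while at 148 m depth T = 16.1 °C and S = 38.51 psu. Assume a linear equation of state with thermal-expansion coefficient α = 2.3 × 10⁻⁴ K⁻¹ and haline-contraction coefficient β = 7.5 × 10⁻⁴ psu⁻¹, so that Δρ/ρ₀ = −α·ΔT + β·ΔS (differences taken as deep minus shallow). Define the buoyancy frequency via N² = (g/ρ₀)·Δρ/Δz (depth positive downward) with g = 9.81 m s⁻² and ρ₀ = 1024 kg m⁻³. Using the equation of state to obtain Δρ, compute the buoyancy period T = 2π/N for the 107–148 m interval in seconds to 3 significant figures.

ΔT = +2.0 K, ΔS = +1.38 psu (deep − shallow).
Δρ/ρ₀ = −αΔT + βΔS = -4.60 × 10⁻⁴ + 1.035 × 10⁻³ = 5.75 × 10⁻⁴, so Δρ ≈ 0.5888 kg m⁻³.
N² = (g/ρ₀)·Δρ/Δz = g·(Δρ/ρ₀)/Δz = 9.81 × 5.75 × 10⁻⁴ / 41 = 1.3758 × 10⁻⁴ s⁻².
N = √(1.3758 × 10⁻⁴) = 0.011729 rad s⁻¹ → T = 2π/N = 535.70 s ≈ 536 s.

536 s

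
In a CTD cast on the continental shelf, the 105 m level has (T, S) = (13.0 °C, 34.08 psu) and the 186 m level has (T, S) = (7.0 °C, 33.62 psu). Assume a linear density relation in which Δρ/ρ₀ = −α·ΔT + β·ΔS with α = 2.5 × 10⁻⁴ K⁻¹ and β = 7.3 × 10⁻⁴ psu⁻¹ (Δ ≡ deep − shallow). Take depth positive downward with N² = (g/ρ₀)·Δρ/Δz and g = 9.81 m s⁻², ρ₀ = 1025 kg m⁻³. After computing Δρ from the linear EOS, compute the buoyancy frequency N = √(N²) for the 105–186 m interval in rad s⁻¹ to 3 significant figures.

0.0119 rad s⁻¹

ΔT = -6.0 K, ΔS = -0.46 psu (deep − shallow).
Δρ/ρ₀ = −αΔT + βΔS = 1.50 × 10⁻³ − 3.358 × 10⁻⁴ = 1.1642 × 10⁻³, so Δρ ≈ 1.193 kg m⁻³.
N² = (g/ρ₀)·Δρ/Δz = g·(Δρ/ρ₀)/Δz = 9.81 × 1.1642 × 10⁻³ / 81 = 1.4100 × 10⁻⁴ s⁻².
N = √(1.4100 × 10⁻⁴) = 0.011874 rad s⁻¹ ≈ 0.0119 rad s⁻¹.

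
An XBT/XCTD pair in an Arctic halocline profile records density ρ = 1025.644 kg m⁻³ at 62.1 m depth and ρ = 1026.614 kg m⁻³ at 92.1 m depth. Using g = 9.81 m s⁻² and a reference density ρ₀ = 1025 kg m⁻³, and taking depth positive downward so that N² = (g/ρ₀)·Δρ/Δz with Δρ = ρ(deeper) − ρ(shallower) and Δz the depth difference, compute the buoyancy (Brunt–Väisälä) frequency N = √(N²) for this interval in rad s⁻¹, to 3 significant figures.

0.0176 rad s⁻¹

Δρ = 1026.614 − 1025.644 = 0.970 kg m⁻³ over Δz = 92.1 − 62.1 = 30 m.
N² = (9.81/1025) × (0.970/30) = 3.0945 × 10⁻⁴ s⁻².
N = √(3.0945 × 10⁻⁴) = 0.017591 rad s⁻¹ ≈ 0.0176 rad s⁻¹.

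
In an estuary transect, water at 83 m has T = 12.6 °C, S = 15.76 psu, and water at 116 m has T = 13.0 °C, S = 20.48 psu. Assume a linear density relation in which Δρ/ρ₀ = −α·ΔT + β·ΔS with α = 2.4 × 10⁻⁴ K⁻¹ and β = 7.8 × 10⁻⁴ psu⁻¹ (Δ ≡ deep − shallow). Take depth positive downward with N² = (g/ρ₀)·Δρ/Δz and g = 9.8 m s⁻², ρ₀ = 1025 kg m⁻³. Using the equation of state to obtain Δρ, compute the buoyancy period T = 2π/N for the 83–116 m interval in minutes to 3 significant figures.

ΔT = +0.4 K, ΔS = +4.72 psu (deep − shallow).
Δρ/ρ₀ = −αΔT + βΔS = -9.60 × 10⁻⁵ + 3.6816 × 10⁻³ = 3.5856 × 10⁻³, so Δρ ≈ 3.675 kg m⁻³.
N² = (g/ρ₀)·Δρ/Δz = g·(Δρ/ρ₀)/Δz = 9.8 × 3.5856 × 10⁻³ / 33 = 1.0648 × 10⁻³ s⁻².
N = √(1.0648 × 10⁻³) = 0.032631 rad s⁻¹ → T = 2π/N = 192.55 s = 3.2092 min ≈ 3.21 min.

3.21 min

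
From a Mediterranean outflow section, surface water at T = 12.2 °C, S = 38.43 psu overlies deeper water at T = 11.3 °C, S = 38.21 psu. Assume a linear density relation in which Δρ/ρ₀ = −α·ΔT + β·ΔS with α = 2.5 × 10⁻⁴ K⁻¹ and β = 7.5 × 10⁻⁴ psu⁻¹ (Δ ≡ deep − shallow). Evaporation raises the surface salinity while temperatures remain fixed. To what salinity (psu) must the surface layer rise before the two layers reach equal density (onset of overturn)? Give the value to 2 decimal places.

Neutral buoyancy requires −α(T_deep − T_surf) + β(S_deep − S_surf′) = 0.
S_surf′ = S_deep − (α/β)·ΔT = 38.21 − (2.5 × 10⁻⁴/7.5 × 10⁻⁴)·(-0.9) = 38.5100 psu.
Increase required: 38.5100 − 38.43 = 0.0800 psu.

38.51 psu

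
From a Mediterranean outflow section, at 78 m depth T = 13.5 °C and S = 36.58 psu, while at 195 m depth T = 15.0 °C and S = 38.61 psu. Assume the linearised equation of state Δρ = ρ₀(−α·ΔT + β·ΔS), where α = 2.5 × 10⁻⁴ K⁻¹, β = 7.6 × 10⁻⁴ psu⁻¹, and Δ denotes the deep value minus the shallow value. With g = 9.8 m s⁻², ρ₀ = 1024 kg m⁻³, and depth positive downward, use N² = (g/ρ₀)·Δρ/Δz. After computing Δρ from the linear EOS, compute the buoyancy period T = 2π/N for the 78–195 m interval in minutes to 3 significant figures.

ΔT = +1.5 K, ΔS = +2.03 psu (deep − shallow).
Δρ/ρ₀ = −αΔT + βΔS = -3.75 × 10⁻⁴ + 1.5428 × 10⁻³ = 1.1678 × 10⁻³, so Δρ ≈ 1.196 kg m⁻³.
N² = (g/ρ₀)·Δρ/Δz = g·(Δρ/ρ₀)/Δz = 9.8 × 1.1678 × 10⁻³ / 117 = 9.7816 × 10⁻⁵ s⁻².
N = √(9.7816 × 10⁻⁵) = 9.8902 × 10⁻³ rad s⁻¹ → T = 2π/N = 635.29 s = 10.588 min ≈ 10.6 min.

10.6 min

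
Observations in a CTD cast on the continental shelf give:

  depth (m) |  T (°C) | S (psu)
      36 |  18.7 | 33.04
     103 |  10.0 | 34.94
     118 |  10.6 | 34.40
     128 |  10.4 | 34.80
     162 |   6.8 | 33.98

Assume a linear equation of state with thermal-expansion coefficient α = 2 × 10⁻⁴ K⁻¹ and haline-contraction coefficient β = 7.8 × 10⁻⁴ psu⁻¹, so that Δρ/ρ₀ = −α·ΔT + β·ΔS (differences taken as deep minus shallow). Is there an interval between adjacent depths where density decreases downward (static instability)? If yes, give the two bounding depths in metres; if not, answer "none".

103–118 m

Evaluate Δρ/ρ₀ = −αΔT + βΔS across each adjacent pair:
  36–103 m: −αΔT+βΔS = −(2 × 10⁻⁴)(-8.7)+(7.8 × 10⁻⁴)(+1.90) = 3.2 × 10⁻³ → stable
  103–118 m: −αΔT+βΔS = −(2 × 10⁻⁴)(+0.6)+(7.8 × 10⁻⁴)(-0.54) = -5.4 × 10⁻⁴ → UNSTABLE
  118–128 m: −αΔT+βΔS = −(2 × 10⁻⁴)(-0.2)+(7.8 × 10⁻⁴)(+0.40) = 3.5 × 10⁻⁴ → stable
  128–162 m: −αΔT+βΔS = −(2 × 10⁻⁴)(-3.6)+(7.8 × 10⁻⁴)(-0.82) = 8.0 × 10⁻⁵ → stable
The 103–118 m interval has Δρ < 0: lighter water underlies denser water.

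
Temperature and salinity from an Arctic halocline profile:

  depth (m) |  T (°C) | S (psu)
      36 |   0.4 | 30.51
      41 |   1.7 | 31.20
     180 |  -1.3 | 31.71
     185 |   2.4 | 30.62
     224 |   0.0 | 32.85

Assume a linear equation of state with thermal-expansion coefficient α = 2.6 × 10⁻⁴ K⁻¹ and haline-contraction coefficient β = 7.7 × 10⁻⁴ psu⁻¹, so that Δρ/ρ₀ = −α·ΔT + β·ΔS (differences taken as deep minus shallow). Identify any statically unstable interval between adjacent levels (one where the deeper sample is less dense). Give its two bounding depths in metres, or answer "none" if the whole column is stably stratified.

180–185 m

Evaluate Δρ/ρ₀ = −αΔT + βΔS across each adjacent pair:
  36–41 m: −αΔT+βΔS = −(2.6 × 10⁻⁴)(+1.3)+(7.7 × 10⁻⁴)(+0.69) = 1.9 × 10⁻⁴ → stable
  41–180 m: −αΔT+βΔS = −(2.6 × 10⁻⁴)(-3.0)+(7.7 × 10⁻⁴)(+0.51) = 1.2 × 10⁻³ → stable
  180–185 m: −αΔT+βΔS = −(2.6 × 10⁻⁴)(+3.7)+(7.7 × 10⁻⁴)(-1.09) = -1.8 × 10⁻³ → UNSTABLE
  185–224 m: −αΔT+βΔS = −(2.6 × 10⁻⁴)(-2.4)+(7.7 × 10⁻⁴)(+2.23) = 2.3 × 10⁻³ → stable
The 180–185 m interval has Δρ < 0: lighter water underlies denser water.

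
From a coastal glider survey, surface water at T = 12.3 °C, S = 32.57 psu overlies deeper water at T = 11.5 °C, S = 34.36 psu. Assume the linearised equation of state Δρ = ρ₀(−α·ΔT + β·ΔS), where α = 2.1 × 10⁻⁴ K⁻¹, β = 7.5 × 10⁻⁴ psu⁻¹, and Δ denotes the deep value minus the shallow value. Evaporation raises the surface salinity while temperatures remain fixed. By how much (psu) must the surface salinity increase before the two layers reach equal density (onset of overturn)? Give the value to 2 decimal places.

2.01 psu

Neutral buoyancy requires −α(T_deep − T_surf) + β(S_deep − S_surf′) = 0.
S_surf′ = S_deep − (α/β)·ΔT = 34.36 − (2.1 × 10⁻⁴/7.5 × 10⁻⁴)·(-0.8) = 34.5840 psu.
Increase required: 34.5840 − 32.57 = 2.0140 psu.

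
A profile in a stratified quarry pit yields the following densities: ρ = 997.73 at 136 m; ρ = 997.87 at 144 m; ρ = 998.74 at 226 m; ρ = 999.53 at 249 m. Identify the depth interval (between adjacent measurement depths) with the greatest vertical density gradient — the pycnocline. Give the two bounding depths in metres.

Compute the density gradient over each adjacent pair:
  136–144 m: Δρ/Δz = 0.14/8 = 0.018 kg m⁻⁴
  144–226 m: Δρ/Δz = 0.87/82 = 0.011 kg m⁻⁴
  226–249 m: Δρ/Δz = 0.79/23 = 0.034 kg m⁻⁴
The largest gradient is in the 226–249 m interval — the pycnocline.

226–249 m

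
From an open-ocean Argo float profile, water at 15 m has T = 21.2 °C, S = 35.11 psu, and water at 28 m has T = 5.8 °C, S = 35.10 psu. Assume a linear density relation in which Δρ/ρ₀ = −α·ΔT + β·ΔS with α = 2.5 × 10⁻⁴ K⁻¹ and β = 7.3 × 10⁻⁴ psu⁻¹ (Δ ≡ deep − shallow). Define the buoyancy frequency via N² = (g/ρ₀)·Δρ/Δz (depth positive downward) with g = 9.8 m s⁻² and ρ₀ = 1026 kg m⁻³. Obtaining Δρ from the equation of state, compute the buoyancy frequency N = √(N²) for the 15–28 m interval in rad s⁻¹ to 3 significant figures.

ΔT = -15.4 K, ΔS = -0.01 psu (deep − shallow).
Δρ/ρ₀ = −αΔT + βΔS = 3.85 × 10⁻³ − 7.30 × 10⁻⁶ = 3.8427 × 10⁻³, so Δρ ≈ 3.943 kg m⁻³.
N² = (g/ρ₀)·Δρ/Δz = g·(Δρ/ρ₀)/Δz = 9.8 × 3.8427 × 10⁻³ / 13 = 2.8968 × 10⁻³ s⁻².
N = √(2.8968 × 10⁻³) = 0.053822 rad s⁻¹ ≈ 0.0538 rad s⁻¹.

0.0538 rad s⁻¹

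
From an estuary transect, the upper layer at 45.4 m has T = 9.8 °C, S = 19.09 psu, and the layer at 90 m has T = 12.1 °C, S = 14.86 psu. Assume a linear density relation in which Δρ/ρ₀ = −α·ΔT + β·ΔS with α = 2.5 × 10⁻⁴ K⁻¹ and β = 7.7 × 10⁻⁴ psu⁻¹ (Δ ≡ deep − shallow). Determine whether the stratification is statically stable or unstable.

ΔT = 12.1 − 9.8 = +2.3 K and ΔS = 14.86 − 19.09 = -4.23 psu (deep − shallow).
−αΔT = -5.75 × 10⁻⁴; βΔS = -3.2571 × 10⁻³; sum Δρ/ρ₀ = -3.8321 × 10⁻³.
Δρ/ρ₀ < 0, so Δρ < 0: deeper water is lighter → statically unstable; the column would overturn.

unstable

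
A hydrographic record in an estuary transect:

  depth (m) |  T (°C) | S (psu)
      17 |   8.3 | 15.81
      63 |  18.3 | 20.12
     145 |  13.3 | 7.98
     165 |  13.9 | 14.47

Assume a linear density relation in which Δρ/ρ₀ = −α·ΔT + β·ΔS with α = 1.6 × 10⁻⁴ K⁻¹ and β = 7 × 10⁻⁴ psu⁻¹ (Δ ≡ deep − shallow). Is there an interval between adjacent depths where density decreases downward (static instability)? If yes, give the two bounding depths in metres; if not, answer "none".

63–145 m

Evaluate Δρ/ρ₀ = −αΔT + βΔS across each adjacent pair:
  17–63 m: −αΔT+βΔS = −(1.6 × 10⁻⁴)(+10.0)+(7 × 10⁻⁴)(+4.31) = 1.4 × 10⁻³ → stable
  63–145 m: −αΔT+βΔS = −(1.6 × 10⁻⁴)(-5.0)+(7 × 10⁻⁴)(-12.14) = -7.7 × 10⁻³ → UNSTABLE
  145–165 m: −αΔT+βΔS = −(1.6 × 10⁻⁴)(+0.6)+(7 × 10⁻⁴)(+6.49) = 4.4 × 10⁻³ → stable
The 63–145 m interval has Δρ < 0: lighter water underlies denser water.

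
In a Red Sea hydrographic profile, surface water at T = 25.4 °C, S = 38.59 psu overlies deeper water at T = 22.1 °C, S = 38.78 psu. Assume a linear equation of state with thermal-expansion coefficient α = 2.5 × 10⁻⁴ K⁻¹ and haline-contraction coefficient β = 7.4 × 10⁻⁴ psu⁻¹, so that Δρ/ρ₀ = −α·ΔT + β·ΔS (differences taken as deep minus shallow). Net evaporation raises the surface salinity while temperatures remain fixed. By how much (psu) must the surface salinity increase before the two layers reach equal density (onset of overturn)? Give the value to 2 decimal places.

1.30 psu

Neutral buoyancy requires −α(T_deep − T_surf) + β(S_deep − S_surf′) = 0.
S_surf′ = S_deep − (α/β)·ΔT = 38.78 − (2.5 × 10⁻⁴/7.4 × 10⁻⁴)·(-3.3) = 39.8949 psu.
Increase required: 39.8949 − 38.59 = 1.3049 psu.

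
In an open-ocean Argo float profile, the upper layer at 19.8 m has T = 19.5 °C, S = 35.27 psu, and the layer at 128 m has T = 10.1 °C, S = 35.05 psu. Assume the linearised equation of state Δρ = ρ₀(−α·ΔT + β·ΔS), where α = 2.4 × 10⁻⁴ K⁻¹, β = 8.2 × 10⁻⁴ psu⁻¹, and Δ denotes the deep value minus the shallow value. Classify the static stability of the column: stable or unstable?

stable

ΔT = 10.1 − 19.5 = -9.4 K and ΔS = 35.05 − 35.27 = -0.22 psu (deep − shallow).
−αΔT = 2.256 × 10⁻³; βΔS = -1.804 × 10⁻⁴; sum Δρ/ρ₀ = 2.0756 × 10⁻³.
Δρ/ρ₀ > 0, so Δρ > 0: deeper water is denser → statically stable.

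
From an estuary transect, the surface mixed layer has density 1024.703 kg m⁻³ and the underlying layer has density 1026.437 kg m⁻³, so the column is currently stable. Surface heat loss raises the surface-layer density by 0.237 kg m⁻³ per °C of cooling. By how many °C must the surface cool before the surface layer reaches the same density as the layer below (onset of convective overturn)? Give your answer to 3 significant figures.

Density deficit of the surface layer: 1026.437 − 1024.703 = 1.734 kg m⁻³.
Required change = 1.734 / 0.237 = 7.32 °C.

7.32 °C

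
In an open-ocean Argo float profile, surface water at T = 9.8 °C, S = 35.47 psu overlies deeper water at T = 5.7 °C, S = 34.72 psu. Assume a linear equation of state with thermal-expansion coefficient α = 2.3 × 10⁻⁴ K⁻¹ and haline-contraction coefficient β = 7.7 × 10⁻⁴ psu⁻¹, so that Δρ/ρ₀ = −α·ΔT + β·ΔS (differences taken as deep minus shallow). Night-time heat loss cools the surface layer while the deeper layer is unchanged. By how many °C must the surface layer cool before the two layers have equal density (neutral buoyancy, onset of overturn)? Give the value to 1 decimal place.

1.6 °C

Neutral buoyancy requires Δρ = 0, i.e. −α(T_deep − T_surf′) + β(S_deep − S_surf) = 0.
T_surf′ = T_deep − (β/α)·ΔS = 5.7 − (7.7 × 10⁻⁴/2.3 × 10⁻⁴)·(-0.75) = 8.211 °C.
Cooling required: 9.8 − (8.211) = 1.589 °C.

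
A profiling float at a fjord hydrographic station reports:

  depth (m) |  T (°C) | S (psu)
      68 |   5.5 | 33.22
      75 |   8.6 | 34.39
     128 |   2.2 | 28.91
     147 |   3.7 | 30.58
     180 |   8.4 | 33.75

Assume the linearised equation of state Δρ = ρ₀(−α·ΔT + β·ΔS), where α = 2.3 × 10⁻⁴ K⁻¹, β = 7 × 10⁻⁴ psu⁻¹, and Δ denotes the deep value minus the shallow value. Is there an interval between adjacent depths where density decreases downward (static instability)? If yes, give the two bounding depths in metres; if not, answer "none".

Evaluate Δρ/ρ₀ = −αΔT + βΔS across each adjacent pair:
  68–75 m: −αΔT+βΔS = −(2.3 × 10⁻⁴)(+3.1)+(7 × 10⁻⁴)(+1.17) = 1.1 × 10⁻⁴ → stable
  75–128 m: −αΔT+βΔS = −(2.3 × 10⁻⁴)(-6.4)+(7 × 10⁻⁴)(-5.48) = -2.4 × 10⁻³ → UNSTABLE
  128–147 m: −αΔT+βΔS = −(2.3 × 10⁻⁴)(+1.5)+(7 × 10⁻⁴)(+1.67) = 8.2 × 10⁻⁴ → stable
  147–180 m: −αΔT+βΔS = −(2.3 × 10⁻⁴)(+4.7)+(7 × 10⁻⁴)(+3.17) = 1.1 × 10⁻³ → stable
The 75–128 m interval has Δρ < 0: lighter water underlies denser water.

75–128 m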